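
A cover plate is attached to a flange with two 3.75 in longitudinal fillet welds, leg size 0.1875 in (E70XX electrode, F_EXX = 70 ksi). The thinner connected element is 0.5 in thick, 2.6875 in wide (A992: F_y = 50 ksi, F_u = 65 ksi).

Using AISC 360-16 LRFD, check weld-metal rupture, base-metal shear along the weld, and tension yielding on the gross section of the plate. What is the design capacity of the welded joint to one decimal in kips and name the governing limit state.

Weld metal: throat = 0.707×0.1875 = 0.13256 in, L = 2×3.75 = 7.5 in. φR_n = 0.75 × 0.6 × 70 × 0.13256 × 7.5 = 31.3 kips.
Base metal shear (0.5 in plate): yield φR_n = 1.0×0.6×50×0.5×7.5 = 112.5 kips; rupture φR_n = 0.75×0.6×65×0.5×7.5 = 109.7 kips; take 109.7 kips (rupture).
Tension yield (gross): A_g = 2.6875×0.5 = 1.3438 in². φR_n = 0.90 × 50 × 1.3438 = 60.5 kips.
Governing: min(31.3, 109.7, 60.5) = 31.3 kips → weld metal.

31.3 kips (weld metal governs)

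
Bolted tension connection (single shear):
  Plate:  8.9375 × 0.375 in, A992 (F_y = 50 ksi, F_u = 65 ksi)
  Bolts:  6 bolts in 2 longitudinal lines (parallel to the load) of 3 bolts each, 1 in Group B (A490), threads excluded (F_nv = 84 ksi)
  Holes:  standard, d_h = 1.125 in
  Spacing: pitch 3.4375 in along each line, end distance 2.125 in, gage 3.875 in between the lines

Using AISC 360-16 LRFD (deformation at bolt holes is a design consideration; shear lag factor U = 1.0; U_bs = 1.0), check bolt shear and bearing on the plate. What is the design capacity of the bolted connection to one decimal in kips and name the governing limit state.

Bolt shear: A_b = π(1)²/4 = 0.7854 in². φR_n = 0.75 × 84 × 0.7854 × 6 × 1 = 296.9 kips.
Bearing (0.375 in plate, F_u = 65 ksi): end bolts L_c = 2.125 − 1.125/2 = 1.5625, R_n = min(1.2×1.5625×0.375×65, 2.4×1×0.375×65) = 45.703 kips/bolt; interior L_c = 3.4375 − 1.125 = 2.3125, R_n = 58.5 kips/bolt. φR_n = 0.75 × (2×45.703 + 4×58.5) = 244.1 kips.
Governing: min(296.9, 244.1) = 244.1 kips → bearing.

244.1 kips (bearing governs)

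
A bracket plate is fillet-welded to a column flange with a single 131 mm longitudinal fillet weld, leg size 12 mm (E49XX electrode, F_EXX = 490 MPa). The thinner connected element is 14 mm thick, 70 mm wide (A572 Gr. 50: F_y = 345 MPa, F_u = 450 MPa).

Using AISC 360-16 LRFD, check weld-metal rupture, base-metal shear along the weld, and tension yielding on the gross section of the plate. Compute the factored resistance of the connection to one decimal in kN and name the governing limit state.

245.1 kN (weld metal governs)

Weld metal: throat = 0.707×12 = 8.484 mm, L = 131 mm. φR_n = 0.75 × 0.6 × 490 × 8.484 × 131 = 245.1 kN.
Base metal shear (14 mm plate): yield φR_n = 1.0×0.6×345×14×131 = 379.6 kN; rupture φR_n = 0.75×0.6×450×14×131 = 371.4 kN; take 371.4 kN (rupture).
Tension yield (gross): A_g = 70×14 = 980 mm². φR_n = 0.90 × 345 × 980 = 304.3 kN.
Governing: min(245.1, 371.4, 304.3) = 245.1 kN → weld metal.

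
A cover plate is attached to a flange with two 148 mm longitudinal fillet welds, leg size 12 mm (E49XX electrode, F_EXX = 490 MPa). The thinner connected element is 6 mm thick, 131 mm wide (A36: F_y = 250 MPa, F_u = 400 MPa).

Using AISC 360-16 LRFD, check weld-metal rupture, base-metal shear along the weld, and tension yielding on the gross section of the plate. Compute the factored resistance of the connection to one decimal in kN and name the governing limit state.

Weld metal: throat = 0.707×12 = 8.484 mm, L = 2×148 = 296 mm. φR_n = 0.75 × 0.6 × 490 × 8.484 × 296 = 553.7 kN.
Base metal shear (6 mm plate): yield φR_n = 1.0×0.6×250×6×296 = 266.4 kN; rupture φR_n = 0.75×0.6×400×6×296 = 319.7 kN; take 266.4 kN (yield).
Tension yield (gross): A_g = 131×6 = 786 mm². φR_n = 0.90 × 250 × 786 = 176.9 kN.
Governing: min(553.7, 266.4, 176.9) = 176.9 kN → gross-section yield.

176.9 kN (gross-section yield governs)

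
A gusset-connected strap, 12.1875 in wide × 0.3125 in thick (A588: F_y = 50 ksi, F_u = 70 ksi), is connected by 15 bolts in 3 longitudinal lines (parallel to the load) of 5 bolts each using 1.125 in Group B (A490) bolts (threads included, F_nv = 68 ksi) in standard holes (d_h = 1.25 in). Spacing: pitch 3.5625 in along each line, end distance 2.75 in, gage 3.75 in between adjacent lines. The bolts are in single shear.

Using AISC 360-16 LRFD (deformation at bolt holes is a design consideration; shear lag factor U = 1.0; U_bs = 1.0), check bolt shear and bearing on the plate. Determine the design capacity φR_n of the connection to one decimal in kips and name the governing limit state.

Bolt shear: A_b = π(1.125)²/4 = 0.99402 in². φR_n = 0.75 × 68 × 0.99402 × 15 × 1 = 760.4 kips.
Bearing (0.3125 in plate, F_u = 70 ksi): end bolts L_c = 2.75 − 1.25/2 = 2.125, R_n = min(1.2×2.125×0.3125×70, 2.4×1.125×0.3125×70) = 55.781 kips/bolt; interior L_c = 3.5625 − 1.25 = 2.3125, R_n = 59.063 kips/bolt. φR_n = 0.75 × (3×55.781 + 12×59.063) = 657.1 kips.
Governing: min(760.4, 657.1) = 657.1 kips → bearing.

657.1 kips (bearing governs)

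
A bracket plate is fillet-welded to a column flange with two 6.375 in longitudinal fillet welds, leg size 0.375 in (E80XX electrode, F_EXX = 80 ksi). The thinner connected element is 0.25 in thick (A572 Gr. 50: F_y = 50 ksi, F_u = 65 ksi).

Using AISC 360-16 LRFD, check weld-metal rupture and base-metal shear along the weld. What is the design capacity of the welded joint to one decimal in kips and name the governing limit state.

93.2 kips (base-metal shear governs)

Weld metal: throat = 0.707×0.375 = 0.26513 in, L = 2×6.375 = 12.75 in. φR_n = 0.75 × 0.6 × 80 × 0.26513 × 12.75 = 121.7 kips.
Base metal shear (0.25 in plate): yield φR_n = 1.0×0.6×50×0.25×12.75 = 95.6 kips; rupture φR_n = 0.75×0.6×65×0.25×12.75 = 93.2 kips; take 93.2 kips (rupture).
Governing: min(121.7, 93.2) = 93.2 kips → base-metal shear.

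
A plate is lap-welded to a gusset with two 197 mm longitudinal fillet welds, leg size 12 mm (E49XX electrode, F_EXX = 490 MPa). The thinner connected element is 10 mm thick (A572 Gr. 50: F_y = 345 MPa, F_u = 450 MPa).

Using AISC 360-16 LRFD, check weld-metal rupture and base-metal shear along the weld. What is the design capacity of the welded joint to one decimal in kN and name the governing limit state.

Weld metal: throat = 0.707×12 = 8.484 mm, L = 2×197 = 394 mm. φR_n = 0.75 × 0.6 × 490 × 8.484 × 394 = 737.1 kN.
Base metal shear (10 mm plate): yield φR_n = 1.0×0.6×345×10×394 = 815.6 kN; rupture φR_n = 0.75×0.6×450×10×394 = 797.9 kN; take 797.9 kN (rupture).
Governing: min(737.1, 797.9) = 737.1 kN → weld metal.

737.1 kN (weld metal governs)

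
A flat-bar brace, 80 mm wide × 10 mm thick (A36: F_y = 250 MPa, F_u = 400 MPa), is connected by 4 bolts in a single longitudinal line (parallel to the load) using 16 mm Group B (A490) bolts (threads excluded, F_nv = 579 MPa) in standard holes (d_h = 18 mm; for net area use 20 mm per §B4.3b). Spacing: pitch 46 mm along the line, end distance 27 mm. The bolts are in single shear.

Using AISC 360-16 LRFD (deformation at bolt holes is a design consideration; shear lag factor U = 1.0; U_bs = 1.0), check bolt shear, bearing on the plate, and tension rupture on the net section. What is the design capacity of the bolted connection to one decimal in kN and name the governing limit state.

180.0 kN (net-section rupture governs)

Bolt shear: A_b = π(16)²/4 = 201.06 mm². φR_n = 0.75 × 579 × 201.06 × 4 × 1 = 349.2 kN.
Bearing (10 mm plate, F_u = 400 MPa): end bolts L_c = 27 − 18/2 = 18, R_n = min(1.2×18×10×400, 2.4×16×10×400) = 86.4 kN/bolt; interior L_c = 46 − 18 = 28, R_n = 134.4 kN/bolt. φR_n = 0.75 × (1×86.4 + 3×134.4) = 367.2 kN.
Tension rupture (net): A_n = (80 − 1×20)×10 = 600 mm² (U = 1.0, A_e = A_n). φR_n = 0.75 × 400 × 600 = 180.0 kN.
Governing: min(349.2, 367.2, 180.0) = 180.0 kN → net-section rupture.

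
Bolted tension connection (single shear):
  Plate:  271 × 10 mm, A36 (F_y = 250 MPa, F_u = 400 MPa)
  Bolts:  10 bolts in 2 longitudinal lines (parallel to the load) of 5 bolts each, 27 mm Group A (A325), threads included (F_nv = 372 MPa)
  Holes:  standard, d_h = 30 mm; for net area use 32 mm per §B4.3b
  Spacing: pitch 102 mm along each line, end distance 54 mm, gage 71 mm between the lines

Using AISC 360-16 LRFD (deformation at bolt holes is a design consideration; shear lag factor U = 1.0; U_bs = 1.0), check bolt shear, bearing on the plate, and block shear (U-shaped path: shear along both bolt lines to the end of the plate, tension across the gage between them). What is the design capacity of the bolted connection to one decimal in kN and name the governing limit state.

Bolt shear: A_b = π(27)²/4 = 572.56 mm². φR_n = 0.75 × 372 × 572.56 × 10 × 1 = 1597.4 kN.
Bearing (10 mm plate, F_u = 400 MPa): end bolts L_c = 54 − 30/2 = 39, R_n = min(1.2×39×10×400, 2.4×27×10×400) = 187.2 kN/bolt; interior L_c = 102 − 30 = 72, R_n = 259.2 kN/bolt. φR_n = 0.75 × (2×187.2 + 8×259.2) = 1836.0 kN.
Block shear: shear path 2×[54+4×102] = 2×462 mm, A_gv = 9240, A_nv = 2×(462 − 4.5×32)×10 = 6360 mm²; tension across gage: (71 − 1×32)×10 = 390 mm². R_n = min(0.6×400×6360, 0.6×250×9240) + 1.0×400×390 = min(1526.4, 1386) + 156 = 1542 kN. φR_n = 0.75 × 1542 = 1156.5 kN.
Governing: min(1597.4, 1836.0, 1156.5) = 1156.5 kN → block shear.

1156.5 kN (block shear governs)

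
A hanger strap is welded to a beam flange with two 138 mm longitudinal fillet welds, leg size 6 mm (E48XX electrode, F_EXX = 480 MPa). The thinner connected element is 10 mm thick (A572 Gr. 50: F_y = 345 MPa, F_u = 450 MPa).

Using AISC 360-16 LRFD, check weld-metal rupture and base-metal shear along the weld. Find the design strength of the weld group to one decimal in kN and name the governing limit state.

Weld metal: throat = 0.707×6 = 4.242 mm, L = 2×138 = 276 mm. φR_n = 0.75 × 0.6 × 480 × 4.242 × 276 = 252.9 kN.
Base metal shear (10 mm plate): yield φR_n = 1.0×0.6×345×10×276 = 571.3 kN; rupture φR_n = 0.75×0.6×450×10×276 = 558.9 kN; take 558.9 kN (rupture).
Governing: min(252.9, 558.9) = 252.9 kN → weld metal.

252.9 kN (weld metal governs)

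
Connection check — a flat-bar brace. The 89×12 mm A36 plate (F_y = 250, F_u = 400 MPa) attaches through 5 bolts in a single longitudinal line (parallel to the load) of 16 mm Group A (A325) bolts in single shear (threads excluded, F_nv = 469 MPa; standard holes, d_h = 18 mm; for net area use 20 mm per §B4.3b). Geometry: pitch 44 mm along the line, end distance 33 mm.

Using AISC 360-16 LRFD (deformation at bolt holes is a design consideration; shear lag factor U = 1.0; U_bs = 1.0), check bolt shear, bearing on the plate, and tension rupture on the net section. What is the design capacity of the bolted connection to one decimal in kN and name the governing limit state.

248.4 kN (net-section rupture governs)

Bolt shear: A_b = π(16)²/4 = 201.06 mm². φR_n = 0.75 × 469 × 201.06 × 5 × 1 = 353.6 kN.
Bearing (12 mm plate, F_u = 400 MPa): end bolts L_c = 33 − 18/2 = 24, R_n = min(1.2×24×12×400, 2.4×16×12×400) = 138.24 kN/bolt; interior L_c = 44 − 18 = 26, R_n = 149.76 kN/bolt. φR_n = 0.75 × (1×138.24 + 4×149.76) = 553.0 kN.
Tension rupture (net): A_n = (89 − 1×20)×12 = 828 mm² (U = 1.0, A_e = A_n). φR_n = 0.75 × 400 × 828 = 248.4 kN.
Governing: min(353.6, 553.0, 248.4) = 248.4 kN → net-section rupture.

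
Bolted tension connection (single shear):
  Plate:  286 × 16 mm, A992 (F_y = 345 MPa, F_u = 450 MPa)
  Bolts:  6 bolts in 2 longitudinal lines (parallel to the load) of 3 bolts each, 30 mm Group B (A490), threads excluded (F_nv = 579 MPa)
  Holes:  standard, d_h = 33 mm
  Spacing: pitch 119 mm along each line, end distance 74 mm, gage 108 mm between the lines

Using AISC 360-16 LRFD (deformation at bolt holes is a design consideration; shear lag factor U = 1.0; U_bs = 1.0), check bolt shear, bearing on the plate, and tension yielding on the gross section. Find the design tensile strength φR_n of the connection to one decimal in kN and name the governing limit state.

1420.8 kN (gross-section yield governs)

Bolt shear: A_b = π(30)²/4 = 706.86 mm². φR_n = 0.75 × 579 × 706.86 × 6 × 1 = 1841.7 kN.
Bearing (16 mm plate, F_u = 450 MPa): end bolts L_c = 74 − 33/2 = 57.5, R_n = min(1.2×57.5×16×450, 2.4×30×16×450) = 496.8 kN/bolt; interior L_c = 119 − 33 = 86, R_n = 518.4 kN/bolt. φR_n = 0.75 × (2×496.8 + 4×518.4) = 2300.4 kN.
Tension yield (gross): A_g = 286×16 = 4576 mm². φR_n = 0.90 × 345 × 4576 = 1420.8 kN.
Governing: min(1841.7, 2300.4, 1420.8) = 1420.8 kN → gross-section yield.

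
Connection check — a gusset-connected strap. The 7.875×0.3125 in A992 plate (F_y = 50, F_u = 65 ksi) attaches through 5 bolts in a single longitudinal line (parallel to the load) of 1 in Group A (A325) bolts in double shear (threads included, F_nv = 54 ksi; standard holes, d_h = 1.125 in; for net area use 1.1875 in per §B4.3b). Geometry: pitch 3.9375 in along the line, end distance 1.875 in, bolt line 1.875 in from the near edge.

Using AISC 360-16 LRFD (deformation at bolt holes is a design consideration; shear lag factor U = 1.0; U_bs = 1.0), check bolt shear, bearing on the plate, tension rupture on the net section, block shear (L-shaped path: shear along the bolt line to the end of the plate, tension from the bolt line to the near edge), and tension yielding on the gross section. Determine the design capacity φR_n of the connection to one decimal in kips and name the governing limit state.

Bolt shear: A_b = π(1)²/4 = 0.7854 in². φR_n = 0.75 × 54 × 0.7854 × 5 × 2 = 318.1 kips.
Bearing (0.3125 in plate, F_u = 65 ksi): end bolts L_c = 1.875 − 1.125/2 = 1.3125, R_n = min(1.2×1.3125×0.3125×65, 2.4×1×0.3125×65) = 31.992 kips/bolt; interior L_c = 3.9375 − 1.125 = 2.8125, R_n = 48.75 kips/bolt. φR_n = 0.75 × (1×31.992 + 4×48.75) = 170.2 kips.
Tension rupture (net): A_n = (7.875 − 1×1.1875)×0.3125 = 2.0898 in² (U = 1.0, A_e = A_n). φR_n = 0.75 × 65 × 2.0898 = 101.9 kips.
Block shear: shear path 1×[1.875+4×3.9375] = 1×17.625 in, A_gv = 5.5078, A_nv = 1×(17.625 − 4.5×1.1875)×0.3125 = 3.8379 in²; tension to near edge: (1.875 − 0.5×1.1875)×0.3125 = 0.40039 in². R_n = min(0.6×65×3.8379, 0.6×50×5.5078) + 1.0×65×0.40039 = min(149.68, 165.23) + 26.025 = 175.71 kips. φR_n = 0.75 × 175.71 = 131.8 kips.
Tension yield (gross): A_g = 7.875×0.3125 = 2.4609 in². φR_n = 0.90 × 50 × 2.4609 = 110.7 kips.
Governing: min(318.1, 170.2, 101.9, 131.8, 110.7) = 101.9 kips → net-section rupture.

101.9 kips (net-section rupture governs)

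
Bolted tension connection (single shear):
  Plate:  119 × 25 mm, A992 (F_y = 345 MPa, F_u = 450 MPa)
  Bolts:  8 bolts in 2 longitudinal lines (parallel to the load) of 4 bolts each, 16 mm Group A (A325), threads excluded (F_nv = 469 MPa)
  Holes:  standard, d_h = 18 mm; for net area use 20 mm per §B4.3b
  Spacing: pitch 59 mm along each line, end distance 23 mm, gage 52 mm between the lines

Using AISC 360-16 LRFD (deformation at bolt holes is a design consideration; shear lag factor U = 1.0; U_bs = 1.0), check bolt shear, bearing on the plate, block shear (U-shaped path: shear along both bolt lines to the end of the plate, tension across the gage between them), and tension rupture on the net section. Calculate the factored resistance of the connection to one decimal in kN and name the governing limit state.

565.8 kN (bolt shear governs)

Bolt shear: A_b = π(16)²/4 = 201.06 mm². φR_n = 0.75 × 469 × 201.06 × 8 × 1 = 565.8 kN.
Bearing (25 mm plate, F_u = 450 MPa): end bolts L_c = 23 − 18/2 = 14, R_n = min(1.2×14×25×450, 2.4×16×25×450) = 189 kN/bolt; interior L_c = 59 − 18 = 41, R_n = 432 kN/bolt. φR_n = 0.75 × (2×189 + 6×432) = 2227.5 kN.
Block shear: shear path 2×[23+3×59] = 2×200 mm, A_gv = 10000, A_nv = 2×(200 − 3.5×20)×25 = 6500 mm²; tension across gage: (52 − 1×20)×25 = 800 mm². R_n = min(0.6×450×6500, 0.6×345×10000) + 1.0×450×800 = min(1755, 2070) + 360 = 2115 kN. φR_n = 0.75 × 2115 = 1586.3 kN.
Tension rupture (net): A_n = (119 − 2×20)×25 = 1975 mm² (U = 1.0, A_e = A_n). φR_n = 0.75 × 450 × 1975 = 666.6 kN.
Governing: min(565.8, 2227.5, 1586.3, 666.6) = 565.8 kN → bolt shear.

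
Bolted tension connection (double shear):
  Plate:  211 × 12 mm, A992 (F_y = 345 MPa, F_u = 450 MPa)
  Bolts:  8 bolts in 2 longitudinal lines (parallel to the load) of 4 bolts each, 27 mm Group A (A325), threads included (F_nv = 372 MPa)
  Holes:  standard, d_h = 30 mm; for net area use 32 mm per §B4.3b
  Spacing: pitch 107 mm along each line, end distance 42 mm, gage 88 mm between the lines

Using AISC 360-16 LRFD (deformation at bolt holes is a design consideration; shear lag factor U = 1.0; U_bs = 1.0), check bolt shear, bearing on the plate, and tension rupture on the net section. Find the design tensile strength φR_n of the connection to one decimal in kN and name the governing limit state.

595.4 kN (net-section rupture governs)

Bolt shear: A_b = π(27)²/4 = 572.56 mm². φR_n = 0.75 × 372 × 572.56 × 8 × 2 = 2555.9 kN.
Bearing (12 mm plate, F_u = 450 MPa): end bolts L_c = 42 − 30/2 = 27, R_n = min(1.2×27×12×450, 2.4×27×12×450) = 174.96 kN/bolt; interior L_c = 107 − 30 = 77, R_n = 349.92 kN/bolt. φR_n = 0.75 × (2×174.96 + 6×349.92) = 1837.1 kN.
Tension rupture (net): A_n = (211 − 2×32)×12 = 1764 mm² (U = 1.0, A_e = A_n). φR_n = 0.75 × 450 × 1764 = 595.4 kN.
Governing: min(2555.9, 1837.1, 595.4) = 595.4 kN → net-section rupture.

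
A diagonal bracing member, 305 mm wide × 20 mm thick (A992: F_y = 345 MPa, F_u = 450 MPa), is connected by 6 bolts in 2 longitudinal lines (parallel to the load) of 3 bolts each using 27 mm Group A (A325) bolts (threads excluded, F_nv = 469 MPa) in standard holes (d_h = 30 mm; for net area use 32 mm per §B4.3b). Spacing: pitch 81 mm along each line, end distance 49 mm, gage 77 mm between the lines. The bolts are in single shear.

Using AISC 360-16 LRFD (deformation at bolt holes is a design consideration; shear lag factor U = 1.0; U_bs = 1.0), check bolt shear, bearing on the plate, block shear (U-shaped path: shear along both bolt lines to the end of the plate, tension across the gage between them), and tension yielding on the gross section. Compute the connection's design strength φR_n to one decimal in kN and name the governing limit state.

Bolt shear: A_b = π(27)²/4 = 572.56 mm². φR_n = 0.75 × 469 × 572.56 × 6 × 1 = 1208.4 kN.
Bearing (20 mm plate, F_u = 450 MPa): end bolts L_c = 49 − 30/2 = 34, R_n = min(1.2×34×20×450, 2.4×27×20×450) = 367.2 kN/bolt; interior L_c = 81 − 30 = 51, R_n = 550.8 kN/bolt. φR_n = 0.75 × (2×367.2 + 4×550.8) = 2203.2 kN.
Block shear: shear path 2×[49+2×81] = 2×211 mm, A_gv = 8440, A_nv = 2×(211 − 2.5×32)×20 = 5240 mm²; tension across gage: (77 − 1×32)×20 = 900 mm². R_n = min(0.6×450×5240, 0.6×345×8440) + 1.0×450×900 = min(1414.8, 1747.1) + 405 = 1819.8 kN. φR_n = 0.75 × 1819.8 = 1364.9 kN.
Tension yield (gross): A_g = 305×20 = 6100 mm². φR_n = 0.90 × 345 × 6100 = 1894.1 kN.
Governing: min(1208.4, 2203.2, 1364.9, 1894.1) = 1208.4 kN → bolt shear.

1208.4 kN (bolt shear governs)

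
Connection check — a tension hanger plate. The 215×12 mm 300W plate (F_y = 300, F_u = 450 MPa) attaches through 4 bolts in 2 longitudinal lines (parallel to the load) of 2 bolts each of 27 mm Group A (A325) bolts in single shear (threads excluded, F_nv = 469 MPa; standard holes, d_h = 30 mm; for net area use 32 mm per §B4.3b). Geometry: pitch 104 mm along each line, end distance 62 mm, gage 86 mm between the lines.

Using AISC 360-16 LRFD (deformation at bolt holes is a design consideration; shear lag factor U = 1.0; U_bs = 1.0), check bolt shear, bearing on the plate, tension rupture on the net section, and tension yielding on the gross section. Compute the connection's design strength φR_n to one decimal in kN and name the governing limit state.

Bolt shear: A_b = π(27)²/4 = 572.56 mm². φR_n = 0.75 × 469 × 572.56 × 4 × 1 = 805.6 kN.
Bearing (12 mm plate, F_u = 450 MPa): end bolts L_c = 62 − 30/2 = 47, R_n = min(1.2×47×12×450, 2.4×27×12×450) = 304.56 kN/bolt; interior L_c = 104 − 30 = 74, R_n = 349.92 kN/bolt. φR_n = 0.75 × (2×304.56 + 2×349.92) = 981.7 kN.
Tension rupture (net): A_n = (215 − 2×32)×12 = 1812 mm² (U = 1.0, A_e = A_n). φR_n = 0.75 × 450 × 1812 = 611.6 kN.
Tension yield (gross): A_g = 215×12 = 2580 mm². φR_n = 0.90 × 300 × 2580 = 696.6 kN.
Governing: min(805.6, 981.7, 611.6, 696.6) = 611.6 kN → net-section rupture.

611.6 kN (net-section rupture governs)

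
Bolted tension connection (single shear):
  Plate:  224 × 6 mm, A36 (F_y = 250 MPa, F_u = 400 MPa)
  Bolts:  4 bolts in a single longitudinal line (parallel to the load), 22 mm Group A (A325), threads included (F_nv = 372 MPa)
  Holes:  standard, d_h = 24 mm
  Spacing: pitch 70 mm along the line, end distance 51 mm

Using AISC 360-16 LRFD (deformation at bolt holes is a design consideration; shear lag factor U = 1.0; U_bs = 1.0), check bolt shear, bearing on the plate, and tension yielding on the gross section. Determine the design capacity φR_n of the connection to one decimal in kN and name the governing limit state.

302.4 kN (gross-section yield governs)

Bolt shear: A_b = π(22)²/4 = 380.13 mm². φR_n = 0.75 × 372 × 380.13 × 4 × 1 = 424.2 kN.
Bearing (6 mm plate, F_u = 400 MPa): end bolts L_c = 51 − 24/2 = 39, R_n = min(1.2×39×6×400, 2.4×22×6×400) = 112.32 kN/bolt; interior L_c = 70 − 24 = 46, R_n = 126.72 kN/bolt. φR_n = 0.75 × (1×112.32 + 3×126.72) = 369.4 kN.
Tension yield (gross): A_g = 224×6 = 1344 mm². φR_n = 0.90 × 250 × 1344 = 302.4 kN.
Governing: min(424.2, 369.4, 302.4) = 302.4 kN → gross-section yield.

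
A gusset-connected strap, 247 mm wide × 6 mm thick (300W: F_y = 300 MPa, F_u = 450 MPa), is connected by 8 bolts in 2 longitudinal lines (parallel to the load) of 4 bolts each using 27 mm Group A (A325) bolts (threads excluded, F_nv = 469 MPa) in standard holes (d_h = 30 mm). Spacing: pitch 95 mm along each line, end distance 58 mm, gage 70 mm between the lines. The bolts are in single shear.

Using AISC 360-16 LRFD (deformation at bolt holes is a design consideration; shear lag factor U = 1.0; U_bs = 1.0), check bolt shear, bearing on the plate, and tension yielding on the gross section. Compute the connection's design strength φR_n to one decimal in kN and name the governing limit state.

Bolt shear: A_b = π(27)²/4 = 572.56 mm². φR_n = 0.75 × 469 × 572.56 × 8 × 1 = 1611.2 kN.
Bearing (6 mm plate, F_u = 450 MPa): end bolts L_c = 58 − 30/2 = 43, R_n = min(1.2×43×6×450, 2.4×27×6×450) = 139.32 kN/bolt; interior L_c = 95 − 30 = 65, R_n = 174.96 kN/bolt. φR_n = 0.75 × (2×139.32 + 6×174.96) = 996.3 kN.
Tension yield (gross): A_g = 247×6 = 1482 mm². φR_n = 0.90 × 300 × 1482 = 400.1 kN.
Governing: min(1611.2, 996.3, 400.1) = 400.1 kN → gross-section yield.

400.1 kN (gross-section yield governs)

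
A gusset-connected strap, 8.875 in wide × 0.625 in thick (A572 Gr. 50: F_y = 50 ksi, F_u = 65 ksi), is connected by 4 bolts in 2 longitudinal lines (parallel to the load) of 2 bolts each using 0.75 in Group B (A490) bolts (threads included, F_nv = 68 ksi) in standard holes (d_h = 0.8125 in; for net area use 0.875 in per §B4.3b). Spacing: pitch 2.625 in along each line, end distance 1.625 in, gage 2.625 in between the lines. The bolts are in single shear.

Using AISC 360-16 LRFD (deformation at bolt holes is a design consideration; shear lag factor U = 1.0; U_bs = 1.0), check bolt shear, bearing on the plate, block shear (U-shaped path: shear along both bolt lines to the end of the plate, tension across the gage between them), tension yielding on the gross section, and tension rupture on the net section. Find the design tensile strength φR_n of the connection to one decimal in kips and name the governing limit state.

90.1 kips (bolt shear governs)

Bolt shear: A_b = π(0.75)²/4 = 0.44179 in². φR_n = 0.75 × 68 × 0.44179 × 4 × 1 = 90.1 kips.
Bearing (0.625 in plate, F_u = 65 ksi): end bolts L_c = 1.625 − 0.8125/2 = 1.21875, R_n = min(1.2×1.21875×0.625×65, 2.4×0.75×0.625×65) = 59.414 kips/bolt; interior L_c = 2.625 − 0.8125 = 1.8125, R_n = 73.125 kips/bolt. φR_n = 0.75 × (2×59.414 + 2×73.125) = 198.8 kips.
Block shear: shear path 2×[1.625+1×2.625] = 2×4.25 in, A_gv = 5.3125, A_nv = 2×(4.25 − 1.5×0.875)×0.625 = 3.6719 in²; tension across gage: (2.625 − 1×0.875)×0.625 = 1.0938 in². R_n = min(0.6×65×3.6719, 0.6×50×5.3125) + 1.0×65×1.0938 = min(143.2, 159.38) + 71.097 = 214.3 kips. φR_n = 0.75 × 214.3 = 160.7 kips.
Tension yield (gross): A_g = 8.875×0.625 = 5.5469 in². φR_n = 0.90 × 50 × 5.5469 = 249.6 kips.
Tension rupture (net): A_n = (8.875 − 2×0.875)×0.625 = 4.4531 in² (U = 1.0, A_e = A_n). φR_n = 0.75 × 65 × 4.4531 = 217.1 kips.
Governing: min(90.1, 198.8, 160.7, 249.6, 217.1) = 90.1 kips → bolt shear.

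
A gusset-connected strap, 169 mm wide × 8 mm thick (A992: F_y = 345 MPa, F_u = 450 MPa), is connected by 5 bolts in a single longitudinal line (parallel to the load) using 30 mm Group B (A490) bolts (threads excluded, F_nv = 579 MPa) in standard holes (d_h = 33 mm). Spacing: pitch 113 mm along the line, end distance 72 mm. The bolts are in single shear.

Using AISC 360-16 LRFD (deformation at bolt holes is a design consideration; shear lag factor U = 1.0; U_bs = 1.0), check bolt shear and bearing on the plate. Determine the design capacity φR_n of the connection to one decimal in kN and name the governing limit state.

957.4 kN (bearing governs)

Bolt shear: A_b = π(30)²/4 = 706.86 mm². φR_n = 0.75 × 579 × 706.86 × 5 × 1 = 1534.8 kN.
Bearing (8 mm plate, F_u = 450 MPa): end bolts L_c = 72 − 33/2 = 55.5, R_n = min(1.2×55.5×8×450, 2.4×30×8×450) = 239.76 kN/bolt; interior L_c = 113 − 33 = 80, R_n = 259.2 kN/bolt. φR_n = 0.75 × (1×239.76 + 4×259.2) = 957.4 kN.
Governing: min(1534.8, 957.4) = 957.4 kN → bearing.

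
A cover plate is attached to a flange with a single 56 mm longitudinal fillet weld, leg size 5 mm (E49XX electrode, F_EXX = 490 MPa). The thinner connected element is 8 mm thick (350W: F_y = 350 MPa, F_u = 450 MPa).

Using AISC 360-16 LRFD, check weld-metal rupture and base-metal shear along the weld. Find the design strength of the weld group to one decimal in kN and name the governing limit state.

43.7 kN (weld metal governs)

Weld metal: throat = 0.707×5 = 3.535 mm, L = 56 mm. φR_n = 0.75 × 0.6 × 490 × 3.535 × 56 = 43.7 kN.
Base metal shear (8 mm plate): yield φR_n = 1.0×0.6×350×8×56 = 94.1 kN; rupture φR_n = 0.75×0.6×450×8×56 = 90.7 kN; take 90.7 kN (rupture).
Governing: min(43.7, 90.7) = 43.7 kN → weld metal.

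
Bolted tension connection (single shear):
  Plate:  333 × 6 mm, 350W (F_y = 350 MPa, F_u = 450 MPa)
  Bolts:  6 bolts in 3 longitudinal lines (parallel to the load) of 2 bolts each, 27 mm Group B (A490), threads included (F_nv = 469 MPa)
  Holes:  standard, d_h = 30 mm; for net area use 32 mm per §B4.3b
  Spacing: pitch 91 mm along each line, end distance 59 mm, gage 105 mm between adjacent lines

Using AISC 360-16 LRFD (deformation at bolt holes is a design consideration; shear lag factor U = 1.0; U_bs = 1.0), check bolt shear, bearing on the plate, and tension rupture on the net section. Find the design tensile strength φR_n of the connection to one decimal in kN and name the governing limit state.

Bolt shear: A_b = π(27)²/4 = 572.56 mm². φR_n = 0.75 × 469 × 572.56 × 6 × 1 = 1208.4 kN.
Bearing (6 mm plate, F_u = 450 MPa): end bolts L_c = 59 − 30/2 = 44, R_n = min(1.2×44×6×450, 2.4×27×6×450) = 142.56 kN/bolt; interior L_c = 91 − 30 = 61, R_n = 174.96 kN/bolt. φR_n = 0.75 × (3×142.56 + 3×174.96) = 714.4 kN.
Tension rupture (net): A_n = (333 − 3×32)×6 = 1422 mm² (U = 1.0, A_e = A_n). φR_n = 0.75 × 450 × 1422 = 479.9 kN.
Governing: min(1208.4, 714.4, 479.9) = 479.9 kN → net-section rupture.

479.9 kN (net-section rupture governs)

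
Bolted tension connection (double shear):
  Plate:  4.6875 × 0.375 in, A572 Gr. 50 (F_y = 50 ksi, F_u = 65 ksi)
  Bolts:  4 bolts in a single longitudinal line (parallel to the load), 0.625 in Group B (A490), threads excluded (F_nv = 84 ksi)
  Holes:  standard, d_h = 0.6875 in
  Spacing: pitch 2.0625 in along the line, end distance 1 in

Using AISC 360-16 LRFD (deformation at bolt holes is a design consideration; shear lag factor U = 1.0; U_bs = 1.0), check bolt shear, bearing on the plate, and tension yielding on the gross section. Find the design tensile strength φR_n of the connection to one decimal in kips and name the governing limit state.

Bolt shear: A_b = π(0.625)²/4 = 0.3068 in². φR_n = 0.75 × 84 × 0.3068 × 4 × 2 = 154.6 kips.
Bearing (0.375 in plate, F_u = 65 ksi): end bolts L_c = 1 − 0.6875/2 = 0.65625, R_n = min(1.2×0.65625×0.375×65, 2.4×0.625×0.375×65) = 19.195 kips/bolt; interior L_c = 2.0625 − 0.6875 = 1.375, R_n = 36.563 kips/bolt. φR_n = 0.75 × (1×19.195 + 3×36.563) = 96.7 kips.
Tension yield (gross): A_g = 4.6875×0.375 = 1.7578 in². φR_n = 0.90 × 50 × 1.7578 = 79.1 kips.
Governing: min(154.6, 96.7, 79.1) = 79.1 kips → gross-section yield.

79.1 kips (gross-section yield governs)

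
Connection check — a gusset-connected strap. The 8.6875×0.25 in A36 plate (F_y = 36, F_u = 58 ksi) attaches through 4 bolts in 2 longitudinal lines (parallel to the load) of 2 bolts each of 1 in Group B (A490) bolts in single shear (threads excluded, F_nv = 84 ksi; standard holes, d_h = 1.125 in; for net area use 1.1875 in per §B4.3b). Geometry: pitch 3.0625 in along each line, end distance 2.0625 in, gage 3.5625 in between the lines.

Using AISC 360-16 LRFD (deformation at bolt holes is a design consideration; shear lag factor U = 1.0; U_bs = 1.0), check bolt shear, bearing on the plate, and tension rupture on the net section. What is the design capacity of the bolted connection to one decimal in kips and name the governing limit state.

Bolt shear: A_b = π(1)²/4 = 0.7854 in². φR_n = 0.75 × 84 × 0.7854 × 4 × 1 = 197.9 kips.
Bearing (0.25 in plate, F_u = 58 ksi): end bolts L_c = 2.0625 − 1.125/2 = 1.5, R_n = min(1.2×1.5×0.25×58, 2.4×1×0.25×58) = 26.1 kips/bolt; interior L_c = 3.0625 − 1.125 = 1.9375, R_n = 33.713 kips/bolt. φR_n = 0.75 × (2×26.1 + 2×33.713) = 89.7 kips.
Tension rupture (net): A_n = (8.6875 − 2×1.1875)×0.25 = 1.5781 in² (U = 1.0, A_e = A_n). φR_n = 0.75 × 58 × 1.5781 = 68.6 kips.
Governing: min(197.9, 89.7, 68.6) = 68.6 kips → net-section rupture.

68.6 kips (net-section rupture governs)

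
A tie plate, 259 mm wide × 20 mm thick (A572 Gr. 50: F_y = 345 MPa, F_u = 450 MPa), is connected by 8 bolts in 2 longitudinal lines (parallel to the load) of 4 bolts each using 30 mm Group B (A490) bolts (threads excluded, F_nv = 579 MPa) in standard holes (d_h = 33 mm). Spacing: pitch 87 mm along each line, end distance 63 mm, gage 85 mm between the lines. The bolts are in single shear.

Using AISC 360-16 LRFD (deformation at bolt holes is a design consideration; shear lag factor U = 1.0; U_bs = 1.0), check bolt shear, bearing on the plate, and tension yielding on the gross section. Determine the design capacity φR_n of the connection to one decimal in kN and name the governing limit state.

1608.4 kN (gross-section yield governs)

Bolt shear: A_b = π(30)²/4 = 706.86 mm². φR_n = 0.75 × 579 × 706.86 × 8 × 1 = 2455.6 kN.
Bearing (20 mm plate, F_u = 450 MPa): end bolts L_c = 63 − 33/2 = 46.5, R_n = min(1.2×46.5×20×450, 2.4×30×20×450) = 502.2 kN/bolt; interior L_c = 87 − 33 = 54, R_n = 583.2 kN/bolt. φR_n = 0.75 × (2×502.2 + 6×583.2) = 3377.7 kN.
Tension yield (gross): A_g = 259×20 = 5180 mm². φR_n = 0.90 × 345 × 5180 = 1608.4 kN.
Governing: min(2455.6, 3377.7, 1608.4) = 1608.4 kN → gross-section yield.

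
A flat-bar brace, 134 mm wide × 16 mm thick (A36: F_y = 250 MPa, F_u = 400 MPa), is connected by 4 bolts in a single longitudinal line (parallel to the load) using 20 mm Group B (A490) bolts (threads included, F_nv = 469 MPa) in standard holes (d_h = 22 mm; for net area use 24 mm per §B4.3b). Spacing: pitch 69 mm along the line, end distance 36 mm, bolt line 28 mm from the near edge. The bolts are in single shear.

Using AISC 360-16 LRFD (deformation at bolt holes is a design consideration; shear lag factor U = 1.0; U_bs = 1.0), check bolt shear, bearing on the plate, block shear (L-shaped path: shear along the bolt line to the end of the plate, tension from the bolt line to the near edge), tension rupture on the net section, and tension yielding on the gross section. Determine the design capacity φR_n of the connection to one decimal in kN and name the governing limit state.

442.0 kN (bolt shear governs)

Bolt shear: A_b = π(20)²/4 = 314.16 mm². φR_n = 0.75 × 469 × 314.16 × 4 × 1 = 442.0 kN.
Bearing (16 mm plate, F_u = 400 MPa): end bolts L_c = 36 − 22/2 = 25, R_n = min(1.2×25×16×400, 2.4×20×16×400) = 192 kN/bolt; interior L_c = 69 − 22 = 47, R_n = 307.2 kN/bolt. φR_n = 0.75 × (1×192 + 3×307.2) = 835.2 kN.
Block shear: shear path 1×[36+3×69] = 1×243 mm, A_gv = 3888, A_nv = 1×(243 − 3.5×24)×16 = 2544 mm²; tension to near edge: (28 − 0.5×24)×16 = 256 mm². R_n = min(0.6×400×2544, 0.6×250×3888) + 1.0×400×256 = min(610.56, 583.2) + 102.4 = 685.6 kN. φR_n = 0.75 × 685.6 = 514.2 kN.
Tension rupture (net): A_n = (134 − 1×24)×16 = 1760 mm² (U = 1.0, A_e = A_n). φR_n = 0.75 × 400 × 1760 = 528.0 kN.
Tension yield (gross): A_g = 134×16 = 2144 mm². φR_n = 0.90 × 250 × 2144 = 482.4 kN.
Governing: min(442.0, 835.2, 514.2, 528.0, 482.4) = 442.0 kN → bolt shear.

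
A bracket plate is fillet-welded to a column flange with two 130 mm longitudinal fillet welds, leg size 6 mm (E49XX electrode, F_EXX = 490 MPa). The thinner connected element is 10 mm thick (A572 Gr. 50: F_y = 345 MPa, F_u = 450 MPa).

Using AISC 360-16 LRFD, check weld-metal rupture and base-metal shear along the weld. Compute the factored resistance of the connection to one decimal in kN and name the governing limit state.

Weld metal: throat = 0.707×6 = 4.242 mm, L = 2×130 = 260 mm. φR_n = 0.75 × 0.6 × 490 × 4.242 × 260 = 243.2 kN.
Base metal shear (10 mm plate): yield φR_n = 1.0×0.6×345×10×260 = 538.2 kN; rupture φR_n = 0.75×0.6×450×10×260 = 526.5 kN; take 526.5 kN (rupture).
Governing: min(243.2, 526.5) = 243.2 kN → weld metal.

243.2 kN (weld metal governs)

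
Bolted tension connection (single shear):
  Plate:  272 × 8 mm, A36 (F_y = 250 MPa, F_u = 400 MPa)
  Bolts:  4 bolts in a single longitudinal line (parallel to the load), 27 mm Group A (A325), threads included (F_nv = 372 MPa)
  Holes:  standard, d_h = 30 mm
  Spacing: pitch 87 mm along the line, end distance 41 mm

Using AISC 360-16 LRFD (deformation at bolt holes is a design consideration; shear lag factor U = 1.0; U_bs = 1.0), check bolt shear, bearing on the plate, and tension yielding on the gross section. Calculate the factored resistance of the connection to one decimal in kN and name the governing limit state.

489.6 kN (gross-section yield governs)

Bolt shear: A_b = π(27)²/4 = 572.56 mm². φR_n = 0.75 × 372 × 572.56 × 4 × 1 = 639.0 kN.
Bearing (8 mm plate, F_u = 400 MPa): end bolts L_c = 41 − 30/2 = 26, R_n = min(1.2×26×8×400, 2.4×27×8×400) = 99.84 kN/bolt; interior L_c = 87 − 30 = 57, R_n = 207.36 kN/bolt. φR_n = 0.75 × (1×99.84 + 3×207.36) = 541.4 kN.
Tension yield (gross): A_g = 272×8 = 2176 mm². φR_n = 0.90 × 250 × 2176 = 489.6 kN.
Governing: min(639.0, 541.4, 489.6) = 489.6 kN → gross-section yield.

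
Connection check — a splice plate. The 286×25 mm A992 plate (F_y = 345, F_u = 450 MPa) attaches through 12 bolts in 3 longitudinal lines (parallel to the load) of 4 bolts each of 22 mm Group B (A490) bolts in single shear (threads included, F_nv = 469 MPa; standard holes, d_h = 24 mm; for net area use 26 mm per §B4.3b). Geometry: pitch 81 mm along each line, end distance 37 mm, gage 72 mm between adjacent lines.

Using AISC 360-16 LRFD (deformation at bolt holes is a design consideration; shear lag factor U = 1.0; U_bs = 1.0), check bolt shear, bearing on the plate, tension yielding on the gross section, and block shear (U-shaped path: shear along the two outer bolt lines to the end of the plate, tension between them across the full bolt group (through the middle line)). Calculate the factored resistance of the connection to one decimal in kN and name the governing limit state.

Bolt shear: A_b = π(22)²/4 = 380.13 mm². φR_n = 0.75 × 469 × 380.13 × 12 × 1 = 1604.5 kN.
Bearing (25 mm plate, F_u = 450 MPa): end bolts L_c = 37 − 24/2 = 25, R_n = min(1.2×25×25×450, 2.4×22×25×450) = 337.5 kN/bolt; interior L_c = 81 − 24 = 57, R_n = 594 kN/bolt. φR_n = 0.75 × (3×337.5 + 9×594) = 4768.9 kN.
Tension yield (gross): A_g = 286×25 = 7150 mm². φR_n = 0.90 × 345 × 7150 = 2220.1 kN.
Block shear: shear path 2×[37+3×81] = 2×280 mm, A_gv = 14000, A_nv = 2×(280 − 3.5×26)×25 = 9450 mm²; tension across gage: (144 − 2×26)×25 = 2300 mm². R_n = min(0.6×450×9450, 0.6×345×14000) + 1.0×450×2300 = min(2551.5, 2898) + 1035 = 3586.5 kN. φR_n = 0.75 × 3586.5 = 2689.9 kN.
Governing: min(1604.5, 4768.9, 2220.1, 2689.9) = 1604.5 kN → bolt shear.

1604.5 kN (bolt shear governs)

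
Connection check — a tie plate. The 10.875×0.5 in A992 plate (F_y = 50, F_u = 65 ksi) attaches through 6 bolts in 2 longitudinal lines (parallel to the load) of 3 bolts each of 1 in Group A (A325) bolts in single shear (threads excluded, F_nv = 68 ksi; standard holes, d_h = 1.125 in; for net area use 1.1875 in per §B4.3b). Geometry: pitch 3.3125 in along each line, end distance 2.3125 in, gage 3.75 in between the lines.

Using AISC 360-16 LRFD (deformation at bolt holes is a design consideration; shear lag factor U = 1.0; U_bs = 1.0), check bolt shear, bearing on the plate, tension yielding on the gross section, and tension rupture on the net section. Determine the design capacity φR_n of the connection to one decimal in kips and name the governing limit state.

Bolt shear: A_b = π(1)²/4 = 0.7854 in². φR_n = 0.75 × 68 × 0.7854 × 6 × 1 = 240.3 kips.
Bearing (0.5 in plate, F_u = 65 ksi): end bolts L_c = 2.3125 − 1.125/2 = 1.75, R_n = min(1.2×1.75×0.5×65, 2.4×1×0.5×65) = 68.25 kips/bolt; interior L_c = 3.3125 − 1.125 = 2.1875, R_n = 78 kips/bolt. φR_n = 0.75 × (2×68.25 + 4×78) = 336.4 kips.
Tension yield (gross): A_g = 10.875×0.5 = 5.4375 in². φR_n = 0.90 × 50 × 5.4375 = 244.7 kips.
Tension rupture (net): A_n = (10.875 − 2×1.1875)×0.5 = 4.25 in² (U = 1.0, A_e = A_n). φR_n = 0.75 × 65 × 4.25 = 207.2 kips.
Governing: min(240.3, 336.4, 244.7, 207.2) = 207.2 kips → net-section rupture.

207.2 kips (net-section rupture governs)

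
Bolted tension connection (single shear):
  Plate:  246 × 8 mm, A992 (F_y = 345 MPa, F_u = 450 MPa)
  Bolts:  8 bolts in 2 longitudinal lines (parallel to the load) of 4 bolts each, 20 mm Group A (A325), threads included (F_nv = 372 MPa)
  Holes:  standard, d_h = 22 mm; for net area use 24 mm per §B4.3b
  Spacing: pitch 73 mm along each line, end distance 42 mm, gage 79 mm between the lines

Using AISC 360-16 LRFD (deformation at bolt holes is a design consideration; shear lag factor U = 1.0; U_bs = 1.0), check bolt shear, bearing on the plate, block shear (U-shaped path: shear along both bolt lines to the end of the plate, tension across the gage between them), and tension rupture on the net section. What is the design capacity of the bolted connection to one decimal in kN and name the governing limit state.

Bolt shear: A_b = π(20)²/4 = 314.16 mm². φR_n = 0.75 × 372 × 314.16 × 8 × 1 = 701.2 kN.
Bearing (8 mm plate, F_u = 450 MPa): end bolts L_c = 42 − 22/2 = 31, R_n = min(1.2×31×8×450, 2.4×20×8×450) = 133.92 kN/bolt; interior L_c = 73 − 22 = 51, R_n = 172.8 kN/bolt. φR_n = 0.75 × (2×133.92 + 6×172.8) = 978.5 kN.
Block shear: shear path 2×[42+3×73] = 2×261 mm, A_gv = 4176, A_nv = 2×(261 − 3.5×24)×8 = 2832 mm²; tension across gage: (79 − 1×24)×8 = 440 mm². R_n = min(0.6×450×2832, 0.6×345×4176) + 1.0×450×440 = min(764.64, 864.43) + 198 = 962.64 kN. φR_n = 0.75 × 962.64 = 722.0 kN.
Tension rupture (net): A_n = (246 − 2×24)×8 = 1584 mm² (U = 1.0, A_e = A_n). φR_n = 0.75 × 450 × 1584 = 534.6 kN.
Governing: min(701.2, 978.5, 722.0, 534.6) = 534.6 kN → net-section rupture.

534.6 kN (net-section rupture governs)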